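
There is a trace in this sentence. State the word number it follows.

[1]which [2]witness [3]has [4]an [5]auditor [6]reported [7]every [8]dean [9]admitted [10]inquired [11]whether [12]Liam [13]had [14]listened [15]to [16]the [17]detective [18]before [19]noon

9

The displaced element is "which witness" (word 2).
It is linked across 2 clause boundaries (Ø → Ø).
It functions as the subject of "inquired", so the gap sits immediately after word 9 ("admitted").
Base order: An auditor has reported every dean admitted that which witness inquired whether Liam had listened to the detective before noon.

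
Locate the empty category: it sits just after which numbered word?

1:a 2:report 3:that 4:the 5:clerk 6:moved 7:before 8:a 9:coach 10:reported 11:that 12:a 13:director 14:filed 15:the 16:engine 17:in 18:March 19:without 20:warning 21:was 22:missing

The displaced element is "a report" (word 2).
It functions as the direct object of "moved", so the gap sits immediately after word 6 ("moved").
Base order: The clerk moved a report before a coach reported that a director filed the engine in March without warning.

6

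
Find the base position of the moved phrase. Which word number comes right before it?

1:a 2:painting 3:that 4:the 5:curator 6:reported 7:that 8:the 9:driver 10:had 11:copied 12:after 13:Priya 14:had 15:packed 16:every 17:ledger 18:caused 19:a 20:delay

The displaced element is "a painting" (word 2).
It is linked across 1 clause boundary (that).
It functions as the direct object of "copied", so the gap sits immediately after word 11 ("copied").
Base order: The curator reported that the driver had copied a painting after Priya had packed every ledger.

11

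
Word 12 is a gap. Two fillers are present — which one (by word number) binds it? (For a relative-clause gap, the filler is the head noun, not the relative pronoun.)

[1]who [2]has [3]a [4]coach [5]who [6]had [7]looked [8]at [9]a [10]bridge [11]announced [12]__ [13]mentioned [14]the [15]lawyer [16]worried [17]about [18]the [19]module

The marked gap is the subject of "mentioned".
Its filler is the fronted wh-phrase "who", at word 1.
(The other dependency links word 4 to a gap after word 5.)

1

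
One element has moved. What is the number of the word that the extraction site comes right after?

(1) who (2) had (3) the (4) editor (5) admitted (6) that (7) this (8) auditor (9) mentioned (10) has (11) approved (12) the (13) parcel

9

The displaced element is "who" (word 1).
It is linked across 2 clause boundaries (that → Ø).
It functions as the subject of "approved", so the gap sits immediately after word 9 ("mentioned").
Base order: The editor had admitted that this auditor mentioned that who has approved the parcel.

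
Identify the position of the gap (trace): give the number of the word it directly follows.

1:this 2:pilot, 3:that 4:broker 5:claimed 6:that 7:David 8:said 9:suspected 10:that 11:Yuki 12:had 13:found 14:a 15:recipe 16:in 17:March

8

The displaced element is "this pilot" (word 2).
It is linked across 2 clause boundaries (that → Ø).
It functions as the subject of "suspected", so the gap sits immediately after word 8 ("said").
Base order: That broker claimed that David said that this pilot suspected that Yuki had found a recipe in March.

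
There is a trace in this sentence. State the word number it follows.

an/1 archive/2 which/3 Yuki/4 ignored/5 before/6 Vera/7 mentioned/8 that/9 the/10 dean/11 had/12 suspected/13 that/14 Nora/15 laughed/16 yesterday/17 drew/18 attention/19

5

The displaced element is "an archive" (word 2).
It functions as the direct object of "ignored", so the gap sits immediately after word 5 ("ignored").
Base order: Yuki ignored an archive before Vera mentioned that the dean had suspected that Nora laughed yesterday.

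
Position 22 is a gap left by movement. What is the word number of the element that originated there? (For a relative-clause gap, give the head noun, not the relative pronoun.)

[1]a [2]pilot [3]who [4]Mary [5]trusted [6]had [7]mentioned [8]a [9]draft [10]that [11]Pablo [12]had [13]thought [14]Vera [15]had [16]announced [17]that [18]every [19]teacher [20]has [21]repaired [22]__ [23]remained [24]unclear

9

The gap at 22 is the object of "repaired", inside a relative clause.
The relative pronoun is "that" (word 10); it is bound by the head noun immediately before it.
Its filler is the head noun "draft", at word 9.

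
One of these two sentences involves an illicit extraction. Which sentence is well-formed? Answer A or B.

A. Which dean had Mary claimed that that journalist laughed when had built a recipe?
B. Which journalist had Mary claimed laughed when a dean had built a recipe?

In A, the wh-phrase is extracted from inside an adjunct island (introduced by "when"), which blocks movement.
In B, the extraction path crosses only that-complement boundaries, which are transparent.
So B is grammatical.

B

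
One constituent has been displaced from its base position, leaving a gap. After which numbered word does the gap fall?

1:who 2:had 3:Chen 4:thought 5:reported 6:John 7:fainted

4

The displaced element is "who" (word 1).
It is linked across 1 clause boundary (Ø).
It functions as the subject of "reported", so the gap sits immediately after word 4 ("thought").
Base order: Chen had thought that who reported John fainted.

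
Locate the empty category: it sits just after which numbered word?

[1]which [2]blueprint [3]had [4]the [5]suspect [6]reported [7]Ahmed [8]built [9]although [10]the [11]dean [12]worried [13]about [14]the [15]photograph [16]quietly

The displaced element is "which blueprint" (word 2).
It is linked across 1 clause boundary (Ø).
It functions as the direct object of "built", so the gap sits immediately after word 8 ("built").
Base order: The suspect had reported Ahmed built which blueprint although the dean worried about the photograph quietly.

8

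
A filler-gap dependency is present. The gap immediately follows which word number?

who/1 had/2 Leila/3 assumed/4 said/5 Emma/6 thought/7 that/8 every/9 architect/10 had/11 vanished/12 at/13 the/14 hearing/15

The displaced element is "who" (word 1).
It is linked across 1 clause boundary (Ø).
It functions as the subject of "said", so the gap sits immediately after word 4 ("assumed").
Base order: Leila had assumed that who said Emma thought that every architect had vanished at the hearing.

4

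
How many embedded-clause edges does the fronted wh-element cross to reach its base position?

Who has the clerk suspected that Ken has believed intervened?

"who" is extracted from the subject of "intervened".
Boundaries crossed, outermost first: [that], [Ø] — 2 in total.

2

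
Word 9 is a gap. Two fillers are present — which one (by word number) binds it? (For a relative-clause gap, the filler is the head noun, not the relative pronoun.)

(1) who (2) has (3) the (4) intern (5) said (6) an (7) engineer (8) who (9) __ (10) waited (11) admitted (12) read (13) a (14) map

The marked gap is inside the relative clause, the subject of "waited".
Its filler is the head noun "engineer" (via "who"), at word 7.
(The other dependency links word 1 to a gap after word 11.)

7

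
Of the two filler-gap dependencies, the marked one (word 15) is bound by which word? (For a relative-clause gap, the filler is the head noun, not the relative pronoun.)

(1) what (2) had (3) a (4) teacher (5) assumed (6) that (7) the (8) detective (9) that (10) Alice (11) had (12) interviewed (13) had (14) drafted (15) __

1

The marked gap is the direct object of "drafted".
Its filler is the fronted wh-phrase "what", at word 1.
(The other dependency links word 8 to a gap after word 12.)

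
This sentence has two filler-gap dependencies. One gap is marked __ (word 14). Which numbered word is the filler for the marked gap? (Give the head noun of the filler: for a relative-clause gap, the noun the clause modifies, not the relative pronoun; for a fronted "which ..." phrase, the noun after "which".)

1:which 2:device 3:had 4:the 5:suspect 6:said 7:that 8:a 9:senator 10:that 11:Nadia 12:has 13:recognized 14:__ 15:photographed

The marked gap is inside the relative clause, the direct object of "recognized".
Its filler is the head noun "senator" (via "that"), at word 9.
(The other dependency links word 2 to a gap after word 15.)

9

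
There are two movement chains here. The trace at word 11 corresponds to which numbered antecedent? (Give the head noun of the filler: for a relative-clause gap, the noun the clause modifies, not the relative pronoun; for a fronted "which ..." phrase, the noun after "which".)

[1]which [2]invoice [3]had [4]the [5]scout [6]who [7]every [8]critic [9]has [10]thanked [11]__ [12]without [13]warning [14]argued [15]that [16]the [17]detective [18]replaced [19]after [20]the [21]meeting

5

The marked gap is inside the relative clause, the direct object of "thanked".
Its filler is the head noun "scout" (via "who"), at word 5.
(The other dependency links word 2 to a gap after word 18.)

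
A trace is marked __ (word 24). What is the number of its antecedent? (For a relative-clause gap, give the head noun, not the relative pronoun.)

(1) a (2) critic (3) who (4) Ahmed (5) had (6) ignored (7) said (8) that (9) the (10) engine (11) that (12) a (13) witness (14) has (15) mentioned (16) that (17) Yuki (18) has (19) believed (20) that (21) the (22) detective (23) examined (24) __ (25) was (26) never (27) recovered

10

The gap at 24 is the object of "examined", inside a relative clause.
The relative pronoun is "that" (word 11); it is bound by the head noun immediately before it.
Its filler is the head noun "engine", at word 10.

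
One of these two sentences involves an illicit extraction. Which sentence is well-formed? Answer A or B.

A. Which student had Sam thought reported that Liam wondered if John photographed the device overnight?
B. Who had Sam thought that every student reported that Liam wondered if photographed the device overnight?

A

In B, the wh-phrase is extracted from inside a wh-island (introduced by "if"), which blocks movement.
In A, the extraction path crosses only that-complement boundaries, which are transparent.
So A is grammatical.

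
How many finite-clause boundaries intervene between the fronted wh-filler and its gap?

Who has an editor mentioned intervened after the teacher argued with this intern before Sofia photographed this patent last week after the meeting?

"who" is extracted from the subject of "intervened".
Boundaries crossed, outermost first: [Ø] — 1 in total.

1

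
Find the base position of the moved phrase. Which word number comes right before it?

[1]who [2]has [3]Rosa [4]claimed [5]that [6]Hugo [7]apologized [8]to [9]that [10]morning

The displaced element is "who" (word 1).
It is linked across 1 clause boundary (that).
It functions as the object of the preposition "to" of "apologized", so the gap sits immediately after word 8 ("to").
Base order: Rosa has claimed that Hugo apologized to who that morning.

8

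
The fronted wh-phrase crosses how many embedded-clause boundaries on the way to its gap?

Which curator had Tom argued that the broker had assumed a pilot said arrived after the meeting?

3

"which curator" is extracted from the subject of "arrived".
Boundaries crossed, outermost first: [that], [Ø], [Ø] — 3 in total.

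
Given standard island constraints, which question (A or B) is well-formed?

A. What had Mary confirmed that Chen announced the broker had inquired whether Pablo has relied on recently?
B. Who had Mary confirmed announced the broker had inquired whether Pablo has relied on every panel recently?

B

In A, the wh-phrase is extracted from inside a wh-island (introduced by "whether"), which blocks movement.
In B, the extraction path crosses only that-complement boundaries, which are transparent.
So B is grammatical.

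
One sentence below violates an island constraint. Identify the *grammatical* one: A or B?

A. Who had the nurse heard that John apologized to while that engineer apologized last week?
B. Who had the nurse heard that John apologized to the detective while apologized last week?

In B, the wh-phrase is extracted from inside an adjunct island (introduced by "while"), which blocks movement.
In A, the extraction path crosses only that-complement boundaries, which are transparent.
So A is grammatical.

A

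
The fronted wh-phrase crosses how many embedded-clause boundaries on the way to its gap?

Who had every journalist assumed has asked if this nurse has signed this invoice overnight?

"who" is extracted from the subject of "asked".
Boundaries crossed, outermost first: [Ø] — 1 in total.

1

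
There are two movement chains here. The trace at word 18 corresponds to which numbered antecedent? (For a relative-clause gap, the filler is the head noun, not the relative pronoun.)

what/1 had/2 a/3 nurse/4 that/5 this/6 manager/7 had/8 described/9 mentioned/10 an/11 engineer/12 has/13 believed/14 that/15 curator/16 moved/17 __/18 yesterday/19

1

The marked gap is the direct object of "moved".
Its filler is the fronted wh-phrase "what", at word 1.
(The other dependency links word 4 to a gap after word 9.)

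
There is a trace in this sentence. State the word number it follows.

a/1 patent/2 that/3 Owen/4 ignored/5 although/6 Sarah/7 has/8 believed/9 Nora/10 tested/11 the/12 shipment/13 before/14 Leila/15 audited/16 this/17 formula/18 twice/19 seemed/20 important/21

5

The displaced element is "a patent" (word 2).
It functions as the direct object of "ignored", so the gap sits immediately after word 5 ("ignored").
Base order: Owen ignored a patent although Sarah has believed Nora tested the shipment before Leila audited this formula twice.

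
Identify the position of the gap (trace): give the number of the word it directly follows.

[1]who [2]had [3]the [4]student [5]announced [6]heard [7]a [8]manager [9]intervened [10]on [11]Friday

The displaced element is "who" (word 1).
It is linked across 1 clause boundary (Ø).
It functions as the subject of "heard", so the gap sits immediately after word 5 ("announced").
Base order: The student had announced that who heard a manager intervened on Friday.

5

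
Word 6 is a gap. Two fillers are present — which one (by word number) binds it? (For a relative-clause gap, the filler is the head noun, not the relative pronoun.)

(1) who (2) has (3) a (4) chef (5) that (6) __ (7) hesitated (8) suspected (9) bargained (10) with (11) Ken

The marked gap is inside the relative clause, the subject of "hesitated".
Its filler is the head noun "chef" (via "that"), at word 4.
(The other dependency links word 1 to a gap after word 8.)

4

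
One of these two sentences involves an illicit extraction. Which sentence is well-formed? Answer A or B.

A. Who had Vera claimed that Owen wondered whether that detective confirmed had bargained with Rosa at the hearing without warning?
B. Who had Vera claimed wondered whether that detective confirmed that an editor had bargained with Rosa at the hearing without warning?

B

In A, the wh-phrase is extracted from inside a wh-island (introduced by "whether"), which blocks movement.
In B, the extraction path crosses only that-complement boundaries, which are transparent.
So B is grammatical.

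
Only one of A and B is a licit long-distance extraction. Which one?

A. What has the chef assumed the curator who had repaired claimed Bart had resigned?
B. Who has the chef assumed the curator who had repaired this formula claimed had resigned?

In A, the wh-phrase is extracted from inside a complex-NP island (relative clause) (introduced by "who"), which blocks movement.
In B, the extraction path crosses only that-complement boundaries, which are transparent.
So B is grammatical.

B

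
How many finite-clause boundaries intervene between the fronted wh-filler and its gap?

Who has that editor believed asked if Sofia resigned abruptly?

1

"who" is extracted from the subject of "asked".
Boundaries crossed, outermost first: [Ø] — 1 in total.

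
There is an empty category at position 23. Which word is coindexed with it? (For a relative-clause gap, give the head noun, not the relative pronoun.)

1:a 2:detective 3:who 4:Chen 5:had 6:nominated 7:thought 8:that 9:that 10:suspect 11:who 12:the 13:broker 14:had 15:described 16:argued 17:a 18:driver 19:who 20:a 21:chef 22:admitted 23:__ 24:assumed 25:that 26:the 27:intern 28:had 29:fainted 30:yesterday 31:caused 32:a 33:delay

The gap at 23 is the subject of "assumed", inside a relative clause.
The relative pronoun is "who" (word 19); it is bound by the head noun immediately before it.
Its filler is the head noun "driver", at word 18.

18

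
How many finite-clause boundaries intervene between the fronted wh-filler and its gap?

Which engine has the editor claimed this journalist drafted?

"which engine" is extracted from the object of "drafted".
Boundaries crossed, outermost first: [Ø] — 1 in total.

1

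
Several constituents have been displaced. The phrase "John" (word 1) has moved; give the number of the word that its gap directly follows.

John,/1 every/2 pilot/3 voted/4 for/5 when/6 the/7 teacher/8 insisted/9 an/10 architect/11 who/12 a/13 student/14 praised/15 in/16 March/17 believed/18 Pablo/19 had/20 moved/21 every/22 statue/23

The displaced element is "John" (word 1).
It functions as the object of the preposition "for" of "voted", so the gap sits immediately after word 5 ("for").
Base order: Every pilot voted for John when the teacher insisted an architect who a student praised in March believed Pablo had moved every statue.

5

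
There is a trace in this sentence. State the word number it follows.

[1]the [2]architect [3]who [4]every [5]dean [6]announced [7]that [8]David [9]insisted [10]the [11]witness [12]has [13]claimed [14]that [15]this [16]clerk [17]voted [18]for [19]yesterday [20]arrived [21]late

18

The displaced element is "the architect" (word 2).
It is linked across 3 clause boundaries (that → Ø → that).
It functions as the object of the preposition "for" of "voted", so the gap sits immediately after word 18 ("for").
Base order: Every dean announced that David insisted the witness has claimed that this clerk voted for the architect yesterday.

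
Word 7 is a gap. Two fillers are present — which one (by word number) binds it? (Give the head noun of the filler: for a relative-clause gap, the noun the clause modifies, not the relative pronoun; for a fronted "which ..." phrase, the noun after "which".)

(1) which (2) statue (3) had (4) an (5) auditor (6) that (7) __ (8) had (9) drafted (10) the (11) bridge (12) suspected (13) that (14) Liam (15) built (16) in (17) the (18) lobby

5

The marked gap is inside the relative clause, the subject of "drafted".
Its filler is the head noun "auditor" (via "that"), at word 5.
(The other dependency links word 2 to a gap after word 15.)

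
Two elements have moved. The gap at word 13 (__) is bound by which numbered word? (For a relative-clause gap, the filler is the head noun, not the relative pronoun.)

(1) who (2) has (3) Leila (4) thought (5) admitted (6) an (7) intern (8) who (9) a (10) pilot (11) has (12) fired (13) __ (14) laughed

7

The marked gap is inside the relative clause, the direct object of "fired".
Its filler is the head noun "intern" (via "who"), at word 7.
(The other dependency links word 1 to a gap after word 4.)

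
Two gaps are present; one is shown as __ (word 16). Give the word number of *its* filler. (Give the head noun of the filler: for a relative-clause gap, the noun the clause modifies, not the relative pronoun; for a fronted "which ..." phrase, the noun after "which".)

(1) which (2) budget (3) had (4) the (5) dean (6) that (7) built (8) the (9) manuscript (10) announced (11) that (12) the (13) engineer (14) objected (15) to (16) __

The marked gap is the object of the preposition "to" of "objected".
Its filler is the fronted wh-phrase "which budget", at word 2.
(The other dependency links word 5 to a gap after word 6.)

2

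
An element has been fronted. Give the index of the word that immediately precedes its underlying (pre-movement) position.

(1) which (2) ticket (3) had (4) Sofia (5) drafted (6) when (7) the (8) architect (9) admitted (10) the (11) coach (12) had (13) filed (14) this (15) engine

5

The displaced element is "which ticket" (word 2).
It functions as the direct object of "drafted", so the gap sits immediately after word 5 ("drafted").
Base order: Sofia had drafted which ticket when the architect admitted the coach had filed this engine.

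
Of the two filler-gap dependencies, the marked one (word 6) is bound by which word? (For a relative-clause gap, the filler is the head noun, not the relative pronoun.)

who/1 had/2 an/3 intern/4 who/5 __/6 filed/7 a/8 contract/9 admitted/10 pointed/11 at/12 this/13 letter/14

4

The marked gap is inside the relative clause, the subject of "filed".
Its filler is the head noun "intern" (via "who"), at word 4.
(The other dependency links word 1 to a gap after word 10.)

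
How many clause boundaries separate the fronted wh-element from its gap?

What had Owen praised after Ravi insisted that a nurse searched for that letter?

0

"what" originates inside the matrix clause — no clause boundary is crossed.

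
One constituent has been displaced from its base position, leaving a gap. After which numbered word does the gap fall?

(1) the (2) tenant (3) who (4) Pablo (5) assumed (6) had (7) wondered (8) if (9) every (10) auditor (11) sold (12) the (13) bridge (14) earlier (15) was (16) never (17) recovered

The displaced element is "the tenant" (word 2).
It is linked across 1 clause boundary (Ø).
It functions as the subject of "wondered", so the gap sits immediately after word 5 ("assumed").
Base order: Pablo assumed that the tenant had wondered if every auditor sold the bridge earlier.

5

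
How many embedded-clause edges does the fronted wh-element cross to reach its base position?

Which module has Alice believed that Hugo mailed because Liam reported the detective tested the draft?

1

"which module" is extracted from the object of "mailed".
Boundaries crossed, outermost first: [that] — 1 in total.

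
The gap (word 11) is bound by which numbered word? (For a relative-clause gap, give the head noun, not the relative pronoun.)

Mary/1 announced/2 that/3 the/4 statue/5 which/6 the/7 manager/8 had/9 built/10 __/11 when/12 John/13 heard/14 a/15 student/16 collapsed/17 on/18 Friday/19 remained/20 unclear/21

The gap at 11 is the object of "built", inside a relative clause.
The relative pronoun is "which" (word 6); it is bound by the head noun immediately before it.
Its filler is the head noun "statue", at word 5.

5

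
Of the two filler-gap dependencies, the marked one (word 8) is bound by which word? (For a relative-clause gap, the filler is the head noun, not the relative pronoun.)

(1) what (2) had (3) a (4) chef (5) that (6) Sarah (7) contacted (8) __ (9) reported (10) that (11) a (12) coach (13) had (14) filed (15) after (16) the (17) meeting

4

The marked gap is inside the relative clause, the direct object of "contacted".
Its filler is the head noun "chef" (via "that"), at word 4.
(The other dependency links word 1 to a gap after word 14.)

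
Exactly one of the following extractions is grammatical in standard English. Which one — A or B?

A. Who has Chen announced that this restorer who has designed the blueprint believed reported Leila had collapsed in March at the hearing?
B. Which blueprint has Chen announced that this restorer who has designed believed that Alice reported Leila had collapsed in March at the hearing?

A

In B, the wh-phrase is extracted from inside a complex-NP island (relative clause) (introduced by "who"), which blocks movement.
In A, the extraction path crosses only that-complement boundaries, which are transparent.
So A is grammatical.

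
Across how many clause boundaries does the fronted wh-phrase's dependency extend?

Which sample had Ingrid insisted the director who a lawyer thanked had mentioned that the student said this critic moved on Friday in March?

"which sample" is extracted from the object of "moved".
Boundaries crossed, outermost first: [Ø], [that], [Ø] — 3 in total.

3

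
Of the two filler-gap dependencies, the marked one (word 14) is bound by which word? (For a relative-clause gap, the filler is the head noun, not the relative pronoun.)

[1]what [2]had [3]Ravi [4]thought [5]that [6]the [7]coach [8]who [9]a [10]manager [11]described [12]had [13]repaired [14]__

1

The marked gap is the direct object of "repaired".
Its filler is the fronted wh-phrase "what", at word 1.
(The other dependency links word 7 to a gap after word 11.)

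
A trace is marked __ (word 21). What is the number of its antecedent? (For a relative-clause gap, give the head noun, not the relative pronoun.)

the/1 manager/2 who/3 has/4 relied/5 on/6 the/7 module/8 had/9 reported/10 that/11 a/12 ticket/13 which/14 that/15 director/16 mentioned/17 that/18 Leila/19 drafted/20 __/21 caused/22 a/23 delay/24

The gap at 21 is the object of "drafted", inside a relative clause.
The relative pronoun is "which" (word 14); it is bound by the head noun immediately before it.
Its filler is the head noun "ticket", at word 13.

13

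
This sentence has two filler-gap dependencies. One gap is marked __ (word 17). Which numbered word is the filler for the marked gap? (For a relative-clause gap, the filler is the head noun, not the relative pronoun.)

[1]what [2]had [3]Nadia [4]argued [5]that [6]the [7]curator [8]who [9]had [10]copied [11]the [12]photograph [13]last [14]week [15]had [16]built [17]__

1

The marked gap is the direct object of "built".
Its filler is the fronted wh-phrase "what", at word 1.
(The other dependency links word 7 to a gap after word 8.)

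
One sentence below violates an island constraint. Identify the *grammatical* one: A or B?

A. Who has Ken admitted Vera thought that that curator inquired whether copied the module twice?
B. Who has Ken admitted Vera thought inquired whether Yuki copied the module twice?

In A, the wh-phrase is extracted from inside a wh-island (introduced by "whether"), which blocks movement.
In B, the extraction path crosses only that-complement boundaries, which are transparent.
So B is grammatical.

B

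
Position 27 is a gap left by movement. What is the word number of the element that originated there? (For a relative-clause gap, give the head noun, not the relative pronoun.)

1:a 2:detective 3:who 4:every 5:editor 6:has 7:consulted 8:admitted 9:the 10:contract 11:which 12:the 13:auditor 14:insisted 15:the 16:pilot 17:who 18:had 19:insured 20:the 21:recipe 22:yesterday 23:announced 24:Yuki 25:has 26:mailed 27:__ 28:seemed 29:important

10

The gap at 27 is the object of "mailed", inside a relative clause.
The relative pronoun is "which" (word 11); it is bound by the head noun immediately before it.
Its filler is the head noun "contract", at word 10.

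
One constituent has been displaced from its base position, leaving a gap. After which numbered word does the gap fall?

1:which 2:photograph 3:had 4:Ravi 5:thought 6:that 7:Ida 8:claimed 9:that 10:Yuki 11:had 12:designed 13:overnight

The displaced element is "which photograph" (word 2).
It is linked across 2 clause boundaries (that → that).
It functions as the direct object of "designed", so the gap sits immediately after word 12 ("designed").
Base order: Ravi had thought that Ida claimed that Yuki had designed which photograph overnight.

12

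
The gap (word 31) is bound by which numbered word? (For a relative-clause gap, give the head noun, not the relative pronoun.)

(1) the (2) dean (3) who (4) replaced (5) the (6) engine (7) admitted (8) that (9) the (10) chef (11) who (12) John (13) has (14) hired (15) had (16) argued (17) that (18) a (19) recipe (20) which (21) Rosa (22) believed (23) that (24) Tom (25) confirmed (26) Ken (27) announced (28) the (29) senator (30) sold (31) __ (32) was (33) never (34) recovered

The gap at 31 is the object of "sold", inside a relative clause.
The relative pronoun is "which" (word 20); it is bound by the head noun immediately before it.
Its filler is the head noun "recipe", at word 19.

19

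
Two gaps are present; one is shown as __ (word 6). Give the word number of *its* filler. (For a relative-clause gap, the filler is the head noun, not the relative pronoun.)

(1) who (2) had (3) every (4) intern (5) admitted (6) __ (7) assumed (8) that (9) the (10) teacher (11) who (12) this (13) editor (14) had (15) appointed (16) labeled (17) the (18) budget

1

The marked gap is the subject of "assumed".
Its filler is the fronted wh-phrase "who", at word 1.
(The other dependency links word 10 to a gap after word 15.)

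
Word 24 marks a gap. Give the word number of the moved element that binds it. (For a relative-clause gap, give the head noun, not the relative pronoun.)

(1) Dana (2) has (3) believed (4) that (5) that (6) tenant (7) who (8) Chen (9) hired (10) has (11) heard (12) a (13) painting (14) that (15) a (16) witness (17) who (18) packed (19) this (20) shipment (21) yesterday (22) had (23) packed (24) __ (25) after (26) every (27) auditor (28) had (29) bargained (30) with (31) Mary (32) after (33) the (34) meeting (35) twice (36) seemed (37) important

13

The gap at 24 is the object of "packed", inside a relative clause.
The relative pronoun is "that" (word 14); it is bound by the head noun immediately before it.
Its filler is the head noun "painting", at word 13.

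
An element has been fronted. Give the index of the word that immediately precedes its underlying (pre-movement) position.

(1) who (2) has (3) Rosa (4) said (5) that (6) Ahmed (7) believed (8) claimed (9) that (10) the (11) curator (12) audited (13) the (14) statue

The displaced element is "who" (word 1).
It is linked across 2 clause boundaries (that → Ø).
It functions as the subject of "claimed", so the gap sits immediately after word 7 ("believed").
Base order: Rosa has said that Ahmed believed who claimed that the curator audited the statue.

7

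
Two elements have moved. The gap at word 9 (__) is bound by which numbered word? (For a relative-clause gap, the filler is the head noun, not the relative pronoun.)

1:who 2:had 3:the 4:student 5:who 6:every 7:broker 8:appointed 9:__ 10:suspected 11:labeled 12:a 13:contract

The marked gap is inside the relative clause, the direct object of "appointed".
Its filler is the head noun "student" (via "who"), at word 4.
(The other dependency links word 1 to a gap after word 10.)

4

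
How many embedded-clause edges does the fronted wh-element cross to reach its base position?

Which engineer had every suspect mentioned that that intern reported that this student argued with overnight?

2

"which engineer" is extracted from the PP object of "argued".
Boundaries crossed, outermost first: [that], [that] — 2 in total.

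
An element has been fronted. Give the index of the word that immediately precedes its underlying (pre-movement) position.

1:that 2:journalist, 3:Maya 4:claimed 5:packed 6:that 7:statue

4

The displaced element is "that journalist" (word 2).
It is linked across 1 clause boundary (Ø).
It functions as the subject of "packed", so the gap sits immediately after word 4 ("claimed").
Base order: Maya claimed that that journalist packed that statue.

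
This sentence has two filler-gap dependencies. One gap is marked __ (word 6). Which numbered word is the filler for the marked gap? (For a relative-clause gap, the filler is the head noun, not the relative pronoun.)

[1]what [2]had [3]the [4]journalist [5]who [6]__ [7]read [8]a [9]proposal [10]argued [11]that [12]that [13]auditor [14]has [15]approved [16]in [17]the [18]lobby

The marked gap is inside the relative clause, the subject of "read".
Its filler is the head noun "journalist" (via "who"), at word 4.
(The other dependency links word 1 to a gap after word 15.)

4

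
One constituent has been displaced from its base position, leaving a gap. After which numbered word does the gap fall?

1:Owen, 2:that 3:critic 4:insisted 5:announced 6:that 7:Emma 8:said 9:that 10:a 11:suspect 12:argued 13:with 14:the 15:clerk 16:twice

The displaced element is "Owen" (word 1).
It is linked across 1 clause boundary (Ø).
It functions as the subject of "announced", so the gap sits immediately after word 4 ("insisted").
Base order: That critic insisted Owen announced that Emma said that a suspect argued with the clerk twice.

4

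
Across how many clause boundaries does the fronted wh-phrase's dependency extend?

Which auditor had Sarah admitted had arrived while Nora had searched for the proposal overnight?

1

"which auditor" is extracted from the subject of "arrived".
Boundaries crossed, outermost first: [Ø] — 1 in total.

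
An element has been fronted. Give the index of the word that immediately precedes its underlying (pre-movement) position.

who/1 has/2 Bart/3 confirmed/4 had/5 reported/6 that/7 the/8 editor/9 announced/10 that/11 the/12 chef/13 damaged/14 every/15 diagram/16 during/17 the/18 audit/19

4

The displaced element is "who" (word 1).
It is linked across 1 clause boundary (Ø).
It functions as the subject of "reported", so the gap sits immediately after word 4 ("confirmed").
Base order: Bart has confirmed that who had reported that the editor announced that the chef damaged every diagram during the audit.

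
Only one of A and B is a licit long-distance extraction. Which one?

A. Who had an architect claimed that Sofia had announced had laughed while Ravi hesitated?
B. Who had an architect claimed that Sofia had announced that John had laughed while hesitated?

A

In B, the wh-phrase is extracted from inside an adjunct island (introduced by "while"), which blocks movement.
In A, the extraction path crosses only that-complement boundaries, which are transparent.
So A is grammatical.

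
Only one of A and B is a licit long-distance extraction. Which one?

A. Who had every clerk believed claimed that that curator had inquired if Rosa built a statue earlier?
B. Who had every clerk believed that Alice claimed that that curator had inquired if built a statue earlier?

In B, the wh-phrase is extracted from inside a wh-island (introduced by "if"), which blocks movement.
In A, the extraction path crosses only that-complement boundaries, which are transparent.
So A is grammatical.

A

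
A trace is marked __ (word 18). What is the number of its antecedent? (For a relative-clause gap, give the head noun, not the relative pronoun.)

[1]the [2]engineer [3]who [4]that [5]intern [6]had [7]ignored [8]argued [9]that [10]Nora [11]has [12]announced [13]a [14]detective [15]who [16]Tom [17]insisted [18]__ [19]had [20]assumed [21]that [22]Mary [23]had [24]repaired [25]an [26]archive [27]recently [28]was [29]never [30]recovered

14

The gap at 18 is the subject of "assumed", inside a relative clause.
The relative pronoun is "who" (word 15); it is bound by the head noun immediately before it.
Its filler is the head noun "detective", at word 14.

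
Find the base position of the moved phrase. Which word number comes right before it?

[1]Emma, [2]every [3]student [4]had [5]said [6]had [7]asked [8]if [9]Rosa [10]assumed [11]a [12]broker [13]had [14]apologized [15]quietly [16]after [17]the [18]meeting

The displaced element is "Emma" (word 1).
It is linked across 1 clause boundary (Ø).
It functions as the subject of "asked", so the gap sits immediately after word 5 ("said").
Base order: Every student had said Emma had asked if Rosa assumed a broker had apologized quietly after the meeting.

5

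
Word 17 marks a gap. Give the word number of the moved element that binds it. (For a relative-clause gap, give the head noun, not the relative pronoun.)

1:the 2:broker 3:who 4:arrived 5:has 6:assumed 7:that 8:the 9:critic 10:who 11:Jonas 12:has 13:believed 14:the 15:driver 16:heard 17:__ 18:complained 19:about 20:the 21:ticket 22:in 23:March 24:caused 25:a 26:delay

The gap at 17 is the subject of "complained", inside a relative clause.
The relative pronoun is "who" (word 10); it is bound by the head noun immediately before it.
Its filler is the head noun "critic", at word 9.

9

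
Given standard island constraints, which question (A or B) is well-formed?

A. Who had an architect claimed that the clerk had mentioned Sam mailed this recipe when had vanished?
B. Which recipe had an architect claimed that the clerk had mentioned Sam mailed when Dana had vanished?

B

In A, the wh-phrase is extracted from inside an adjunct island (introduced by "when"), which blocks movement.
In B, the extraction path crosses only that-complement boundaries, which are transparent.
So B is grammatical.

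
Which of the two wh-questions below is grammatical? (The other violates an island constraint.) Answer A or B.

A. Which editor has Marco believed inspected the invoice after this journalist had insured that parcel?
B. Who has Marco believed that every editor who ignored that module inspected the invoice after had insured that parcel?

In B, the wh-phrase is extracted from inside an adjunct island (introduced by "after"), which blocks movement.
In A, the extraction path crosses only that-complement boundaries, which are transparent.
So A is grammatical.

A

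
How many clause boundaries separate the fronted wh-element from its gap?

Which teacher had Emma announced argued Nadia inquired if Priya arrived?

1

"which teacher" is extracted from the subject of "argued".
Boundaries crossed, outermost first: [Ø] — 1 in total.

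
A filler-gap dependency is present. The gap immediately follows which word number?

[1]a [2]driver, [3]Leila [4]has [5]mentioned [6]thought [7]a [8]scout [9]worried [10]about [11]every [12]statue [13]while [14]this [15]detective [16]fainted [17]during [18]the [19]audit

The displaced element is "a driver" (word 2).
It is linked across 1 clause boundary (Ø).
It functions as the subject of "thought", so the gap sits immediately after word 5 ("mentioned").
Base order: Leila has mentioned that a driver thought a scout worried about every statue while this detective fainted during the audit.

5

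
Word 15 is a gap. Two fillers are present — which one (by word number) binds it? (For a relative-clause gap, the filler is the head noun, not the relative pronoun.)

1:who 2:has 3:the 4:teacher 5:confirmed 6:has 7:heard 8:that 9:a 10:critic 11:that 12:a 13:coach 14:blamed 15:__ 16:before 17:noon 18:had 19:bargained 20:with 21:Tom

10

The marked gap is inside the relative clause, the direct object of "blamed".
Its filler is the head noun "critic" (via "that"), at word 10.
(The other dependency links word 1 to a gap after word 5.)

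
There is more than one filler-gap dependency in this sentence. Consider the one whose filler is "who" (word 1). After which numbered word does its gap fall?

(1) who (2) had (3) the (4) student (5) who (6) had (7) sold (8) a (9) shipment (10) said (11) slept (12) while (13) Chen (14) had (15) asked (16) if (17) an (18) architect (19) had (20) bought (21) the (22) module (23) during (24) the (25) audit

10

The displaced element is "who" (word 1).
It is linked across 1 clause boundary (Ø).
It functions as the subject of "slept", so the gap sits immediately after word 10 ("said").
Base order: The student who had sold a shipment had said that who slept while Chen had asked if an architect had bought the module during the audit.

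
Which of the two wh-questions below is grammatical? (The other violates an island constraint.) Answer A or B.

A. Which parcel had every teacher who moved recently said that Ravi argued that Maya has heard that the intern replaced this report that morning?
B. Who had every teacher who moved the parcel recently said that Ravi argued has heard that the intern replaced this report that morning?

B

In A, the wh-phrase is extracted from inside a complex-NP island (relative clause) (introduced by "who"), which blocks movement.
In B, the extraction path crosses only that-complement boundaries, which are transparent.
So B is grammatical.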